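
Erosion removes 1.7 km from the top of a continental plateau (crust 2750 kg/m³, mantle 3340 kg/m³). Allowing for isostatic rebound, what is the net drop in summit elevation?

0.3 km

Rebound u = e ρ_c/ρ_m = 1.7 km × 2750/3340 = 1.4 km.
Net surface drop = e − u = 1.7 km − 1.4 km = e (ρ_m − ρ_c)/ρ_m = 0.3 km.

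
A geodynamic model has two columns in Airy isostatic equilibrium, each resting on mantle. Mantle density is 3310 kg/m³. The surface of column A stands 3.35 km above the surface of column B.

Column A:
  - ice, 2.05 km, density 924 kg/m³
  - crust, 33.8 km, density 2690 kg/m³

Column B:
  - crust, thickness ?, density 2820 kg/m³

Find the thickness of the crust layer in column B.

Take the compensation level at the base of the deeper column (depth z_c below the surface of column A) and equate Σ ρ_i t_i down to z_c; mantle fills any gap and the z_c terms cancel.
Column A: 2.05×924 + 33.8×2690 + (z_c − 35.85)×3310
Column B: 3.35×0 + x×2820 + (z_c − 3.35 − 0 − x)×3310
The z_c×3310 term appears on both sides and cancels. Collect the known terms of each column as K = Σ(ρt)_known − 3310 × (depth of known layers): K_A = 92816.2 − 3310×35.85 = −25847.3; K_B = 0 − 3310×(3.35 + 0) = −11088.5.
Balance: K_A = K_B − x×(3310 − 2820), so x = (K_B − K_A)/(3310 − 2820) = 14758.8/490 = 30.1 km.

30.1 km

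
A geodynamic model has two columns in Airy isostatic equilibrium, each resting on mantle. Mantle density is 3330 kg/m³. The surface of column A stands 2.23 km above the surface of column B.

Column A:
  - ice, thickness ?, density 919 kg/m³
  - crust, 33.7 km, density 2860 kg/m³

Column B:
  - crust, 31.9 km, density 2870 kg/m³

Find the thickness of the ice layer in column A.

Take the compensation level at the base of the deeper column (depth z_c below the surface of column A) and equate Σ ρ_i t_i down to z_c; mantle fills any gap and the z_c terms cancel.
Column A: x×919 + 33.7×2860 + (z_c − 33.7 − x)×3330
Column B: 2.23×0 + 31.9×2870 + (z_c − 2.23 − 31.9)×3330
The z_c×3330 term appears on both sides and cancels. Collect the known terms of each column as K = Σ(ρt)_known − 3330 × (depth of known layers): K_A = 96382 − 3330×33.7 = −15839; K_B = 91553 − 3330×(2.23 + 31.9) = −22099.9.
Balance: K_A − x×(3330 − 919) = K_B, so x = (K_A − K_B)/(3330 − 919) = 6260.9/2411 = 2.6 km.

2.6 km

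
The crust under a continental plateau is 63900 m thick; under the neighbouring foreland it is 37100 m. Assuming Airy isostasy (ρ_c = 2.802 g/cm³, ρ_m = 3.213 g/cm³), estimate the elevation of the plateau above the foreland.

3430 m

Excess crust Δ = 63900 m − 37100 m = 26800 m, split between elevation h and root r with h + r = Δ.
Airy balance ρ_c h = (ρ_m − ρ_c) r gives r = h ρ_c/(ρ_m − ρ_c), so h (1 + ρ_c/(ρ_m − ρ_c)) = Δ, i.e. h = Δ (ρ_m − ρ_c)/ρ_m.
h = 26800 m × 0.411/3.213 = 3430 m.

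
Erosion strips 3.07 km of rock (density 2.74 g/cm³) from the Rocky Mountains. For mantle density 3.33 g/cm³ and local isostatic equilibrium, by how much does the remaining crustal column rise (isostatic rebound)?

2.53 km

Unloading: uplift u = e ρ_c/ρ_m = 3.07 km × 2.74/3.33 = 2.53 km.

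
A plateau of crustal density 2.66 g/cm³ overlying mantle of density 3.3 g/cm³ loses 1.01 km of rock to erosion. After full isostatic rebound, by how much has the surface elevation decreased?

Rebound u = e ρ_c/ρ_m = 1.01 km × 2.66/3.3 = 0.8141 km.
Net surface drop = e − u = 1.01 km − 0.8141 km = e (ρ_m − ρ_c)/ρ_m = 0.196 km.

0.196 km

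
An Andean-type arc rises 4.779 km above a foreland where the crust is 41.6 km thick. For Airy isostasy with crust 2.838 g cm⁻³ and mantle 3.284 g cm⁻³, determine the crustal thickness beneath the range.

Root depth r = h ρ_c / (ρ_m − ρ_c) = 4.779 km × 2.838 / 0.446 = 30.41 km.
Total thickness = T + h + r = 41.6 km + 4.779 km + 30.41 km = 76.8 km.

76.8 km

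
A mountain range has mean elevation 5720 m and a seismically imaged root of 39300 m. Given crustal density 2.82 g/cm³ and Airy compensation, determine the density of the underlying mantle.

3.23 g/cm³

Airy balance: ρ_c h = (ρ_m − ρ_c) r → ρ_m = ρ_c (1 + h/r).
ρ_m = 2.82 × (1 + 5720 m/39300 m) = 3.23 g/cm³.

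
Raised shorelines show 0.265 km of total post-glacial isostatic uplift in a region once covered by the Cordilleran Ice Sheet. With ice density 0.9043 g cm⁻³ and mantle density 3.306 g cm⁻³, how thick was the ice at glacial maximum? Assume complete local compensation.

u = t ρ_ice/ρ_m → t = u ρ_m/ρ_ice = 0.265 km × 3.306/0.9043 = 0.969 km.

0.969 km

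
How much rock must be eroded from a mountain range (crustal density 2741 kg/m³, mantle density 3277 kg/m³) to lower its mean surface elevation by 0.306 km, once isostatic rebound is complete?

Net drop Δ = e − u = e − e ρ_c/ρ_m = e (ρ_m − ρ_c)/ρ_m.
e = Δ ρ_m/(ρ_m − ρ_c) = 0.306 km × 3277/536 = 1.87 km.

1.87 km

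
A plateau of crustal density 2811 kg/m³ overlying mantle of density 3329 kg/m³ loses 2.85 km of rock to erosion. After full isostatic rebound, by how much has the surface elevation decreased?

Rebound u = e ρ_c/ρ_m = 2.85 km × 2811/3329 = 2.407 km.
Net surface drop = e − u = 2.85 km − 2.407 km = e (ρ_m − ρ_c)/ρ_m = 0.443 km.

0.443 km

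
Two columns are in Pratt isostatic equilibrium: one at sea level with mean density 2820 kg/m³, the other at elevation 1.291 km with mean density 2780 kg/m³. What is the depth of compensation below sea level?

89.7 km

ρ_ref D = ρ (D + h) → D (ρ_ref − ρ) = ρ h.
D = ρ h/(ρ_ref − ρ) = 2780 × 1.291 km/(2820 − 2780) = 89.7 km.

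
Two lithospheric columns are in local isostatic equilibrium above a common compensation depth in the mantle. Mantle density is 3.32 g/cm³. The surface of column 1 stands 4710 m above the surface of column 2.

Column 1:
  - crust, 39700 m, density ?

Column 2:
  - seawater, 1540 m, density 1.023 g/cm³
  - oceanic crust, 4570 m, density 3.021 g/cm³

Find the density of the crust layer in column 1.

2.8 g/cm³

Take the compensation level at the base of the deeper column (depth z_c below the surface of column 1) and equate Σ ρ_i t_i down to z_c; mantle fills any gap and the z_c terms cancel.
Column 1: 39700×ρ + (z_c − 39700)×3.32
Column 2: 4710×0 + 1540×1.023 + 4570×3.021 + (z_c − 4710 − 6110)×3.32
The z_c×3.32 term appears on both sides and cancels. Collect the known terms of each column as K = Σ(ρt)_known − 3.32 × (depth of known layers): K_1 = 0 − 3.32×39700 = −131804; K_2 = 15381.39 − 3.32×(4710 + 6110) = −20541.01.
Balance: K_1 + 39700×ρ = K_2, so ρ = (K_2 − K_1)/39700 = 111263/39700 = 2.8 g/cm³.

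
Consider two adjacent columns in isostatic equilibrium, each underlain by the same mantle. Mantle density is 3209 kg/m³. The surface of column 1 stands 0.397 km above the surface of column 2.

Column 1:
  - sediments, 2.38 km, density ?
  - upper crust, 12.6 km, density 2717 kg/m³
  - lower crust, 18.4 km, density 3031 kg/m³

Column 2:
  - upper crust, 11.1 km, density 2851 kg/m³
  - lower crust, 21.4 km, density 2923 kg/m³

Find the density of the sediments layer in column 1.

Take the compensation level at the base of the deeper column (depth z_c below the surface of column 1) and equate Σ ρ_i t_i down to z_c; mantle fills any gap and the z_c terms cancel.
Column 1: 2.38×ρ + 12.6×2717 + 18.4×3031 + (z_c − 33.38)×3209
Column 2: 0.397×0 + 11.1×2851 + 21.4×2923 + (z_c − 0.397 − 32.5)×3209
The z_c×3209 term appears on both sides and cancels. Collect the known terms of each column as K = Σ(ρt)_known − 3209 × (depth of known layers): K_1 = 90004.6 − 3209×33.38 = −17111.82; K_2 = 94198.3 − 3209×(0.397 + 32.5) = −11368.173.
Balance: K_1 + 2.38×ρ = K_2, so ρ = (K_2 − K_1)/2.38 = 5743.65/2.38 = 2410 kg/m³.

2410 kg/m³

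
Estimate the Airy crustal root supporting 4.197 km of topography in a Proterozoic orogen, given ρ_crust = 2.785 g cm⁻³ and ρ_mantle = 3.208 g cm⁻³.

Balancing pressure at the compensation depth: the weight of the topography is balanced by the buoyancy of the root, ρ_c h = (ρ_m − ρ_c) r.
r = h · ρ_c / (ρ_m − ρ_c) = 4.197 km × 2.785 / (3.208 − 2.785) = 27.6 km.

27.6 km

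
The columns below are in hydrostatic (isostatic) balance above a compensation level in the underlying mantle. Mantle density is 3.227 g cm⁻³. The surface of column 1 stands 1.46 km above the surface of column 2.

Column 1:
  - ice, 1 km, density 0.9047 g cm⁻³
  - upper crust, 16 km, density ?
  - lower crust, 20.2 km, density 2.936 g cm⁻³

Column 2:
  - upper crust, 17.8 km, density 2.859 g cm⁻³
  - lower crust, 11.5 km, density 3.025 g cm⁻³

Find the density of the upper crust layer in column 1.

2.89 g cm⁻³

Take the compensation level at the base of the deeper column (depth z_c below the surface of column 1) and equate Σ ρ_i t_i down to z_c; mantle fills any gap and the z_c terms cancel.
Column 1: 1×0.9047 + 16×ρ + 20.2×2.936 + (z_c − 37.2)×3.227
Column 2: 1.46×0 + 17.8×2.859 + 11.5×3.025 + (z_c − 1.46 − 29.3)×3.227
The z_c×3.227 term appears on both sides and cancels. Collect the known terms of each column as K = Σ(ρt)_known − 3.227 × (depth of known layers): K_1 = 60.2119 − 3.227×37.2 = −59.8325; K_2 = 85.6777 − 3.227×(1.46 + 29.3) = −13.58482.
Balance: K_1 + 16×ρ = K_2, so ρ = (K_2 − K_1)/16 = 46.2477/16 = 2.89 g cm⁻³.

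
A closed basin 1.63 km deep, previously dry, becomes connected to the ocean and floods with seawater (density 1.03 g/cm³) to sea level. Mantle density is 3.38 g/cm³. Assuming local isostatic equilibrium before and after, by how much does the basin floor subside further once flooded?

0.714 km

After flooding the water column is d + s deep. Its weight must equal the weight of mantle displaced by the extra subsidence s: (d + s) ρ_w = s ρ_m.
s = d ρ_w / (ρ_m − ρ_w) = 1.63 km × 1.03/(3.38 − 1.03) = 0.714 km.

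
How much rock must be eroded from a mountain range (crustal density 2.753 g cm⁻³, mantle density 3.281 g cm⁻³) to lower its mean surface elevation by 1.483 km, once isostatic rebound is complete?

9.22 km

Net drop Δ = e − u = e − e ρ_c/ρ_m = e (ρ_m − ρ_c)/ρ_m.
e = Δ ρ_m/(ρ_m − ρ_c) = 1.483 km × 3.281/0.528 = 9.22 km.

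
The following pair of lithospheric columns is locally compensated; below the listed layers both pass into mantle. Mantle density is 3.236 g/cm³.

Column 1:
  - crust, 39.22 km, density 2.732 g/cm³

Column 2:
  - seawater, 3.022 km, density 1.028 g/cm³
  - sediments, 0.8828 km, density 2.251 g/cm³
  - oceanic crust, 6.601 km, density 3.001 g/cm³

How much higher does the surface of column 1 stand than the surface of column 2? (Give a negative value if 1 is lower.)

3.3 km

For any compensation level in the mantle, the mantle terms cancel and isostasy reduces to e = (Σt_1 − Σt_2) − (Σ(ρt)_1 − Σ(ρt)_2) / ρ_m.
Σt_1 = 39.22 km; Σt_2 = 10.5058 km; Σ(ρt)_1 = 107.14904; Σ(ρt)_2 = 24.9033998 (in km·g/cm³).
e = (39.22 − 10.5058) − (107.14904 − 24.9033998) / 3.236 = 3.3 km.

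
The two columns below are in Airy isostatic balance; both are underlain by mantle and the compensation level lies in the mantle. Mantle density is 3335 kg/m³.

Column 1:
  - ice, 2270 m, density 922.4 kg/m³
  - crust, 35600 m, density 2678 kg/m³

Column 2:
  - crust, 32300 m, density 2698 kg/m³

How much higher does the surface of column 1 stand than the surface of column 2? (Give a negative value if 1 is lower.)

For any compensation level in the mantle, the mantle terms cancel and isostasy reduces to e = (Σt_1 − Σt_2) − (Σ(ρt)_1 − Σ(ρt)_2) / ρ_m.
Σt_1 = 37870 m; Σt_2 = 32300 m; Σ(ρt)_1 = 97430648; Σ(ρt)_2 = 87145400 (in m·kg/m³).
e = (37870 − 32300) − (97430648 − 87145400) / 3335 = 2490 m.

2490 m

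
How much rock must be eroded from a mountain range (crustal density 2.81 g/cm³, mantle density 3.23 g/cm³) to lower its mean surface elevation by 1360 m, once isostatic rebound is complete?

Net drop Δ = e − u = e − e ρ_c/ρ_m = e (ρ_m − ρ_c)/ρ_m.
e = Δ ρ_m/(ρ_m − ρ_c) = 1360 m × 3.23/0.42 = 10500 m.

10500 m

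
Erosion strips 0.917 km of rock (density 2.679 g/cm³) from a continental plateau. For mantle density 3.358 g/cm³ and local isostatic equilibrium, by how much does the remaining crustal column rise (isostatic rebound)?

0.732 km

Unloading: uplift u = e ρ_c/ρ_m = 0.917 km × 2.679/3.358 = 0.732 km.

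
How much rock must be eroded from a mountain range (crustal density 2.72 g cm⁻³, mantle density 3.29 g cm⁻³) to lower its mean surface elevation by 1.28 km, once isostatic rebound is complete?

Net drop Δ = e − u = e − e ρ_c/ρ_m = e (ρ_m − ρ_c)/ρ_m.
e = Δ ρ_m/(ρ_m − ρ_c) = 1.28 km × 3.29/0.57 = 7.39 km.

7.39 km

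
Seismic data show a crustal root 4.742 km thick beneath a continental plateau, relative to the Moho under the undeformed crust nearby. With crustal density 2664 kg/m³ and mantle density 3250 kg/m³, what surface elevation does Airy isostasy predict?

Equating mass per unit area of the two columns: ρ_c h = (ρ_m − ρ_c) r.
h = r (ρ_m − ρ_c) / ρ_c = 4.742 km × (3250 − 2664) / 2664 = 1.04 km.

1.04 km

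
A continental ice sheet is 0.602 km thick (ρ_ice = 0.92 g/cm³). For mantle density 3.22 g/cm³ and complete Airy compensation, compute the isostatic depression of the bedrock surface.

0.172 km

Equating mass per unit area of the two columns: the ice load ρ_ice t is balanced by mantle displaced below, ρ_m s.
s = t ρ_ice / ρ_m = 0.602 km × 0.92/3.22 = 0.172 km.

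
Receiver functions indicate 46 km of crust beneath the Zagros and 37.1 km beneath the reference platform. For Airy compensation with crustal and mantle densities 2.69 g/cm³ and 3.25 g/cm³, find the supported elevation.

Excess crust Δ = 46 km − 37.1 km = 8.9 km, split between elevation h and root r with h + r = Δ.
Airy balance ρ_c h = (ρ_m − ρ_c) r gives r = h ρ_c/(ρ_m − ρ_c), so h (1 + ρ_c/(ρ_m − ρ_c)) = Δ, i.e. h = Δ (ρ_m − ρ_c)/ρ_m.
h = 8.9 km × 0.56/3.25 = 1.53 km.

1.53 km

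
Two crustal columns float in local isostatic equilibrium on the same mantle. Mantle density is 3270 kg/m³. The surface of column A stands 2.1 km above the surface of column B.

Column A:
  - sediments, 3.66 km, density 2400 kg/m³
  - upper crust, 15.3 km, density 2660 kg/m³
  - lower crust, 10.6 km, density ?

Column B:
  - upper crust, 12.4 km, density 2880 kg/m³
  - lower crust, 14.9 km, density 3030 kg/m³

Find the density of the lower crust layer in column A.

Take the compensation level at the base of the deeper column (depth z_c below the surface of column A) and equate Σ ρ_i t_i down to z_c; mantle fills any gap and the z_c terms cancel.
Column A: 3.66×2400 + 15.3×2660 + 10.6×ρ + (z_c − 29.56)×3270
Column B: 2.1×0 + 12.4×2880 + 14.9×3030 + (z_c − 2.1 − 27.3)×3270
The z_c×3270 term appears on both sides and cancels. Collect the known terms of each column as K = Σ(ρt)_known − 3270 × (depth of known layers): K_A = 49482 − 3270×29.56 = −47179.2; K_B = 80859 − 3270×(2.1 + 27.3) = −15279.
Balance: K_A + 10.6×ρ = K_B, so ρ = (K_B − K_A)/10.6 = 31900.2/10.6 = 3010 kg/m³.

3010 kg/m³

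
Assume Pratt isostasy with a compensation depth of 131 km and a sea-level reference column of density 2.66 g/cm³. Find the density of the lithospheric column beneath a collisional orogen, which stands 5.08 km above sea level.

2.56 g/cm³

Pratt balance: ρ_ref D = ρ (D + h).
ρ = ρ_ref D/(D + h) = 2.66 × 131 km/(131 km + 5.08 km) = 2.56 g/cm³.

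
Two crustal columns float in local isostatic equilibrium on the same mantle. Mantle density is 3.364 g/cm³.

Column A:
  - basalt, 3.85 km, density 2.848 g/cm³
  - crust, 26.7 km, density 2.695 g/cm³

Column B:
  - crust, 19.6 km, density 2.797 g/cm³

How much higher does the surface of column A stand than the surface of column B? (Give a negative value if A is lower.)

For any compensation level in the mantle, the mantle terms cancel and isostasy reduces to e = (Σt_A − Σt_B) − (Σ(ρt)_A − Σ(ρt)_B) / ρ_m.
Σt_A = 30.55 km; Σt_B = 19.6 km; Σ(ρt)_A = 82.9213; Σ(ρt)_B = 54.8212 (in km·g/cm³).
e = (30.55 − 19.6) − (82.9213 − 54.8212) / 3.364 = 2.6 km.

2.6 km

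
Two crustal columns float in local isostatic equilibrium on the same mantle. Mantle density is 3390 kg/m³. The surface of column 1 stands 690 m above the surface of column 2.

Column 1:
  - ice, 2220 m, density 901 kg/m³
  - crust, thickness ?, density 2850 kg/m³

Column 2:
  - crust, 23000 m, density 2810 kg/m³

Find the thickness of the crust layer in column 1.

18800 m

Take the compensation level at the base of the deeper column (depth z_c below the surface of column 1) and equate Σ ρ_i t_i down to z_c; mantle fills any gap and the z_c terms cancel.
Column 1: 2220×901 + x×2850 + (z_c − 2220 − x)×3390
Column 2: 690×0 + 23000×2810 + (z_c − 690 − 23000)×3390
The z_c×3390 term appears on both sides and cancels. Collect the known terms of each column as K = Σ(ρt)_known − 3390 × (depth of known layers): K_1 = 2000220 − 3390×2220 = −5525580; K_2 = 64630000 − 3390×(690 + 23000) = −15679100.
Balance: K_1 − x×(3390 − 2850) = K_2, so x = (K_1 − K_2)/(3390 − 2850) = 10153500/540 = 18800 m.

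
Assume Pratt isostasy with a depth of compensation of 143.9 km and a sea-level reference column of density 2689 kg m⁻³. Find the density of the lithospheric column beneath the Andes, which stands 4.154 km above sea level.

2610 kg m⁻³

Pratt balance: ρ_ref D = ρ (D + h).
ρ = ρ_ref D/(D + h) = 2689 × 143.9 km/(143.9 km + 4.154 km) = 2610 kg m⁻³.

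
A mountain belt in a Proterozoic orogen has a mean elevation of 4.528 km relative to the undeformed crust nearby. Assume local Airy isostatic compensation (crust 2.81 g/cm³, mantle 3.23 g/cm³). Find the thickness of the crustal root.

For local isostatic compensation: the weight of the topography is balanced by the buoyancy of the root, ρ_c h = (ρ_m − ρ_c) r.
r = h · ρ_c / (ρ_m − ρ_c) = 4.528 km × 2.81 / (3.23 − 2.81) = 30.3 km.

30.3 km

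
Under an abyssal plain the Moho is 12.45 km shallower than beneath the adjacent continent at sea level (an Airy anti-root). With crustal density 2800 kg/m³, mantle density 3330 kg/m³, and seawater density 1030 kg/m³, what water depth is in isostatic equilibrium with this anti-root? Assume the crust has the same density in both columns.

3.73 km

Replacing a thickness d of crust by seawater at the top must be balanced by replacing crust with mantle at the base: d (ρ_c − ρ_w) = a (ρ_m − ρ_c).
d = a (ρ_m − ρ_c)/(ρ_c − ρ_w) = 12.45 km × 530/1770 = 3.73 km.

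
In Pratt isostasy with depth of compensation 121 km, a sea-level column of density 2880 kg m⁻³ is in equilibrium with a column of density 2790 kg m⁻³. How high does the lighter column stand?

3.9 km

ρ_ref D = ρ (D + h) → h = D (ρ_ref − ρ)/ρ.
h = 121 km × (2880 − 2790)/2790 = 3.9 km.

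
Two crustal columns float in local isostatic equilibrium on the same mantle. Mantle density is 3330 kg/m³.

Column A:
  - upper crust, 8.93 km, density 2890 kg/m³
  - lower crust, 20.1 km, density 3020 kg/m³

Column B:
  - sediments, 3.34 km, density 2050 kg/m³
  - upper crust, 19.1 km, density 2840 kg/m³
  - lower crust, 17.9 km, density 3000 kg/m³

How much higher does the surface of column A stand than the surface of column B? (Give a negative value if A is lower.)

For any compensation level in the mantle, the mantle terms cancel and isostasy reduces to e = (Σt_A − Σt_B) − (Σ(ρt)_A − Σ(ρt)_B) / ρ_m.
Σt_A = 29.03 km; Σt_B = 40.34 km; Σ(ρt)_A = 86509.7; Σ(ρt)_B = 114791 (in km·kg/m³).
e = (29.03 − 40.34) − (86509.7 − 114791) / 3330 = −2.82 km.

−2.82 km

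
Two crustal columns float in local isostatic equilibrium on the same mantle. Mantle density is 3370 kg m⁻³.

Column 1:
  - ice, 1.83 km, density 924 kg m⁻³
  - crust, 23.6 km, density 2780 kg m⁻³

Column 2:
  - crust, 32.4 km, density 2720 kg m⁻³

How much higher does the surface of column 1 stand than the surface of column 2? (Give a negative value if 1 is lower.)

−0.789 km

For any compensation level in the mantle, the mantle terms cancel and isostasy reduces to e = (Σt_1 − Σt_2) − (Σ(ρt)_1 − Σ(ρt)_2) / ρ_m.
Σt_1 = 25.43 km; Σt_2 = 32.4 km; Σ(ρt)_1 = 67298.92; Σ(ρt)_2 = 88128 (in km·kg m⁻³).
e = (25.43 − 32.4) − (67298.92 − 88128) / 3370 = −0.789 km.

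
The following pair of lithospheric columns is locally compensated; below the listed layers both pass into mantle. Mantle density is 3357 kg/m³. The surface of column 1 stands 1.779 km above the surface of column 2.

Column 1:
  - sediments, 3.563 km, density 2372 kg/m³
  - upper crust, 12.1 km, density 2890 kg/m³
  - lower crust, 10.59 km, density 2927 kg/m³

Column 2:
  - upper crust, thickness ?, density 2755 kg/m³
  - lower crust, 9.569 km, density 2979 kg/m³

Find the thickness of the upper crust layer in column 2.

6.85 km

Take the compensation level at the base of the deeper column (depth z_c below the surface of column 1) and equate Σ ρ_i t_i down to z_c; mantle fills any gap and the z_c terms cancel.
Column 1: 3.563×2372 + 12.1×2890 + 10.59×2927 + (z_c − 26.253)×3357
Column 2: 1.779×0 + x×2755 + 9.569×2979 + (z_c − 1.779 − 9.569 − x)×3357
The z_c×3357 term appears on both sides and cancels. Collect the known terms of each column as K = Σ(ρt)_known − 3357 × (depth of known layers): K_1 = 74417.366 − 3357×26.253 = −13713.955; K_2 = 28506.051 − 3357×(1.779 + 9.569) = −9589.185.
Balance: K_1 = K_2 − x×(3357 − 2755), so x = (K_2 − K_1)/(3357 − 2755) = 4124.77/602 = 6.85 km.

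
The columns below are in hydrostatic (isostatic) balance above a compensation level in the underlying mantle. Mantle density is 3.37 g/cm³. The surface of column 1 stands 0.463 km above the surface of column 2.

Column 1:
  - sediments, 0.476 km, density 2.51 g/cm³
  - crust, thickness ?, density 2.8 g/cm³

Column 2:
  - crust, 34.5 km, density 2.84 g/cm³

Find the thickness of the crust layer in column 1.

34.1 km

Take the compensation level at the base of the deeper column (depth z_c below the surface of column 1) and equate Σ ρ_i t_i down to z_c; mantle fills any gap and the z_c terms cancel.
Column 1: 0.476×2.51 + x×2.8 + (z_c − 0.476 − x)×3.37
Column 2: 0.463×0 + 34.5×2.84 + (z_c − 0.463 − 34.5)×3.37
The z_c×3.37 term appears on both sides and cancels. Collect the known terms of each column as K = Σ(ρt)_known − 3.37 × (depth of known layers): K_1 = 1.19476 − 3.37×0.476 = −0.40936; K_2 = 97.98 − 3.37×(0.463 + 34.5) = −19.84531.
Balance: K_1 − x×(3.37 − 2.8) = K_2, so x = (K_1 − K_2)/(3.37 − 2.8) = 19.4359/0.57 = 34.1 km.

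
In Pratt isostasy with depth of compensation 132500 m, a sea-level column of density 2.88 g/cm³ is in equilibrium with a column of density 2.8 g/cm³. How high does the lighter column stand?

ρ_ref D = ρ (D + h) → h = D (ρ_ref − ρ)/ρ.
h = 132500 m × (2.88 − 2.8)/2.8 = 3790 m.

3790 m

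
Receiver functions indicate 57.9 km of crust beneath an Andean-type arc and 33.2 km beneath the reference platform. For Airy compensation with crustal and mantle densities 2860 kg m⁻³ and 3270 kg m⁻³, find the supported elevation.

Excess crust Δ = 57.9 km − 33.2 km = 24.7 km, split between elevation h and root r with h + r = Δ.
Airy balance ρ_c h = (ρ_m − ρ_c) r gives r = h ρ_c/(ρ_m − ρ_c), so h (1 + ρ_c/(ρ_m − ρ_c)) = Δ, i.e. h = Δ (ρ_m − ρ_c)/ρ_m.
h = 24.7 km × 410/3270 = 3.1 km.

3.1 km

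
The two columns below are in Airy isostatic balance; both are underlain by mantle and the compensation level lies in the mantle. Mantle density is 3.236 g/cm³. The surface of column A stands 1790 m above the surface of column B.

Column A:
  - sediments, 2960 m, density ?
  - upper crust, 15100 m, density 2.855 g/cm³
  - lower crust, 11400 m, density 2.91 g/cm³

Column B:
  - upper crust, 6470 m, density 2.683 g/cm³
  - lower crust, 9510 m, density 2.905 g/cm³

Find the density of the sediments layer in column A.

2.21 g/cm³

Take the compensation level at the base of the deeper column (depth z_c below the surface of column A) and equate Σ ρ_i t_i down to z_c; mantle fills any gap and the z_c terms cancel.
Column A: 2960×ρ + 15100×2.855 + 11400×2.91 + (z_c − 29460)×3.236
Column B: 1790×0 + 6470×2.683 + 9510×2.905 + (z_c − 1790 − 15980)×3.236
The z_c×3.236 term appears on both sides and cancels. Collect the known terms of each column as K = Σ(ρt)_known − 3.236 × (depth of known layers): K_A = 76284.5 − 3.236×29460 = −19048.06; K_B = 44985.56 − 3.236×(1790 + 15980) = −12518.16.
Balance: K_A + 2960×ρ = K_B, so ρ = (K_B − K_A)/2960 = 6529.9/2960 = 2.21 g/cm³.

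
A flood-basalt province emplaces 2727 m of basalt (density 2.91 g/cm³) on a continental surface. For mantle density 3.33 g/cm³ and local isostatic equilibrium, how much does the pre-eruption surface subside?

2380 m

Subaerial loading: s = t ρ_load / ρ_m.
s = 2727 m × 2.91/3.33 = 2380 m.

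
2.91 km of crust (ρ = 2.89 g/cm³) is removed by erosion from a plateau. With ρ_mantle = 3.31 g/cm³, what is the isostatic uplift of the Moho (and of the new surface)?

Unloading: uplift u = e ρ_c/ρ_m = 2.91 km × 2.89/3.31 = 2.54 km.

2.54 km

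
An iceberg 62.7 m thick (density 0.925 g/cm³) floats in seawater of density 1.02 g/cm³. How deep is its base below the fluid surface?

Draft d = t ρ_obj/ρ_fluid = 62.7 m × 0.925/1.02 = 56.9 m.

56.9 m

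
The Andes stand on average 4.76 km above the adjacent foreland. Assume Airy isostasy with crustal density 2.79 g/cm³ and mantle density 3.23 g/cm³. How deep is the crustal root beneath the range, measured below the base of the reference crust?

In Airy isostatic equilibrium: the weight of the topography is balanced by the buoyancy of the root, ρ_c h = (ρ_m − ρ_c) r.
r = h · ρ_c / (ρ_m − ρ_c) = 4.76 km × 2.79 / (3.23 − 2.79) = 30.2 km.

30.2 km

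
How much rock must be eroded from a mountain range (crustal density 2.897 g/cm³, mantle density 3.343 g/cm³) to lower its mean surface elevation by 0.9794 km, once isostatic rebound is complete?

7.34 km

Net drop Δ = e − u = e − e ρ_c/ρ_m = e (ρ_m − ρ_c)/ρ_m.
e = Δ ρ_m/(ρ_m − ρ_c) = 0.9794 km × 3.343/0.446 = 7.34 km.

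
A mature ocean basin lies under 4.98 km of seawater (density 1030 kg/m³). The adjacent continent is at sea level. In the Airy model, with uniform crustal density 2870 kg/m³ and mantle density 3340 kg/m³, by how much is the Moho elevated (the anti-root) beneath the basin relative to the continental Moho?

Isostatic balance requires: replacing crust with seawater at the top is compensated by replacing crust with mantle at the base: d (ρ_c − ρ_w) = a (ρ_m − ρ_c).
a = d (ρ_c − ρ_w)/(ρ_m − ρ_c) = 4.98 km × 1840/470 = 19.5 km.

19.5 km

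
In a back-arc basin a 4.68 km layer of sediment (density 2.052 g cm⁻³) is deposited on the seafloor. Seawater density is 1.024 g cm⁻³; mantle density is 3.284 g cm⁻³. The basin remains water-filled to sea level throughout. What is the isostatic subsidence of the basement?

Submarine loading: the sediment displaces seawater, and the subsidence is in turn flooded, so s (ρ_m − ρ_w) = t (ρ_sed − ρ_w).
s = 4.68 km × (2.052 − 1.024) / (3.284 − 1.024) = 2.13 km.

2.13 km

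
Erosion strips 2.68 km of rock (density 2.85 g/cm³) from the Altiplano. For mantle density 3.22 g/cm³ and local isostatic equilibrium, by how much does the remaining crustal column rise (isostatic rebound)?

Unloading: uplift u = e ρ_c/ρ_m = 2.68 km × 2.85/3.22 = 2.37 km.

2.37 km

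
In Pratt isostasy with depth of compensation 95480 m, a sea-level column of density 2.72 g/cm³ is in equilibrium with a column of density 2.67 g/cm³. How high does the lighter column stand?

1790 m

ρ_ref D = ρ (D + h) → h = D (ρ_ref − ρ)/ρ.
h = 95480 m × (2.72 − 2.67)/2.67 = 1790 m.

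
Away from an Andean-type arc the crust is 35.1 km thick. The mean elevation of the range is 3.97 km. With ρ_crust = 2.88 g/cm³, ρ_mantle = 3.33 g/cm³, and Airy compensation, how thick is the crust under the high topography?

64.5 km

Root depth r = h ρ_c / (ρ_m − ρ_c) = 3.97 km × 2.88 / 0.45 = 25.41 km.
Total thickness = T + h + r = 35.1 km + 3.97 km + 25.41 km = 64.5 km.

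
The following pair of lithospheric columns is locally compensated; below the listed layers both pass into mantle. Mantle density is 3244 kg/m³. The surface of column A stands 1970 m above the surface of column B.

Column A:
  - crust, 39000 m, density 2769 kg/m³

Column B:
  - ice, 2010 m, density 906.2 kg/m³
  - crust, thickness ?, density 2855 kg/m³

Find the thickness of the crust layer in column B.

Take the compensation level at the base of the deeper column (depth z_c below the surface of column A) and equate Σ ρ_i t_i down to z_c; mantle fills any gap and the z_c terms cancel.
Column A: 39000×2769 + (z_c − 39000)×3244
Column B: 1970×0 + 2010×906.2 + x×2855 + (z_c − 1970 − 2010 − x)×3244
The z_c×3244 term appears on both sides and cancels. Collect the known terms of each column as K = Σ(ρt)_known − 3244 × (depth of known layers): K_A = 107991000 − 3244×39000 = −18525000; K_B = 1821462 − 3244×(1970 + 2010) = −11089658.
Balance: K_A = K_B − x×(3244 − 2855), so x = (K_B − K_A)/(3244 − 2855) = 7435340/389 = 19100 m.

19100 m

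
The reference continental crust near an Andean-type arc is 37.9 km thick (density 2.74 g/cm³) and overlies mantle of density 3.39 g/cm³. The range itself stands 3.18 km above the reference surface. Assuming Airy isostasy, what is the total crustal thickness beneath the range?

Root depth r = h ρ_c / (ρ_m − ρ_c) = 3.18 km × 2.74 / 0.65 = 13.4 km.
Total thickness = T + h + r = 37.9 km + 3.18 km + 13.4 km = 54.5 km.

54.5 km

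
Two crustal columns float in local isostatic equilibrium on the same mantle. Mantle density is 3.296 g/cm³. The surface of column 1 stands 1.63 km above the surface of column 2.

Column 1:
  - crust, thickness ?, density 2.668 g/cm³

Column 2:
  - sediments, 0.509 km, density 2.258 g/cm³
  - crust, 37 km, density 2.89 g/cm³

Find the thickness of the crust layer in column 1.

33.3 km

Take the compensation level at the base of the deeper column (depth z_c below the surface of column 1) and equate Σ ρ_i t_i down to z_c; mantle fills any gap and the z_c terms cancel.
Column 1: x×2.668 + (z_c − 0 − x)×3.296
Column 2: 1.63×0 + 0.509×2.258 + 37×2.89 + (z_c − 1.63 − 37.509)×3.296
The z_c×3.296 term appears on both sides and cancels. Collect the known terms of each column as K = Σ(ρt)_known − 3.296 × (depth of known layers): K_1 = 0 − 3.296×0 = 0; K_2 = 108.079322 − 3.296×(1.63 + 37.509) = −20.922822.
Balance: K_1 − x×(3.296 − 2.668) = K_2, so x = (K_1 − K_2)/(3.296 − 2.668) = 20.9228/0.628 = 33.3 km.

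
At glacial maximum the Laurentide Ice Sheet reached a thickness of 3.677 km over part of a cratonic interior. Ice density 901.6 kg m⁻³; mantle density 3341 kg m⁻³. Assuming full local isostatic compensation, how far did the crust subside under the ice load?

0.992 km

In Airy isostatic equilibrium: the ice load ρ_ice t is balanced by mantle displaced below, ρ_m s.
s = t ρ_ice / ρ_m = 3.677 km × 901.6/3341 = 0.992 km.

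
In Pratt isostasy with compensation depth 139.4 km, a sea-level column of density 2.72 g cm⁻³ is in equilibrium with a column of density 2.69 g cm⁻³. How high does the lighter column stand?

ρ_ref D = ρ (D + h) → h = D (ρ_ref − ρ)/ρ.
h = 139.4 km × (2.72 − 2.69)/2.69 = 1.55 km.

1.55 km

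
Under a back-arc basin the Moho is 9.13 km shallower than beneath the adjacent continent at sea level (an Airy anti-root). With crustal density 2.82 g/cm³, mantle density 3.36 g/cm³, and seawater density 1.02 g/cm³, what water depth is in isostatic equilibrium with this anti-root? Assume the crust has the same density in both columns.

2.74 km

Replacing a thickness d of crust by seawater at the top must be balanced by replacing crust with mantle at the base: d (ρ_c − ρ_w) = a (ρ_m − ρ_c).
d = a (ρ_m − ρ_c)/(ρ_c − ρ_w) = 9.13 km × 0.54/1.8 = 2.74 km.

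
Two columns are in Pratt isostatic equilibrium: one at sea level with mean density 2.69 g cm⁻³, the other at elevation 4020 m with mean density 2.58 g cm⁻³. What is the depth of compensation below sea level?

94300 m

ρ_ref D = ρ (D + h) → D (ρ_ref − ρ) = ρ h.
D = ρ h/(ρ_ref − ρ) = 2.58 × 4020 m/(2.69 − 2.58) = 94300 m.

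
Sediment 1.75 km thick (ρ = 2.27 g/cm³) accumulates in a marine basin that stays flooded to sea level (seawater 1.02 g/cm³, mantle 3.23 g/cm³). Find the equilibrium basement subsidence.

0.99 km

Submarine loading: the sediment displaces seawater, and the subsidence is in turn flooded, so s (ρ_m − ρ_w) = t (ρ_sed − ρ_w).
s = 1.75 km × (2.27 − 1.02) / (3.23 − 1.02) = 0.99 km.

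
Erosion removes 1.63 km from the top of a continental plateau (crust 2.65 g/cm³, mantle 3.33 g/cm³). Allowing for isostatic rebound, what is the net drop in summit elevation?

0.333 km

Rebound u = e ρ_c/ρ_m = 1.63 km × 2.65/3.33 = 1.297 km.
Net surface drop = e − u = 1.63 km − 1.297 km = e (ρ_m − ρ_c)/ρ_m = 0.333 km.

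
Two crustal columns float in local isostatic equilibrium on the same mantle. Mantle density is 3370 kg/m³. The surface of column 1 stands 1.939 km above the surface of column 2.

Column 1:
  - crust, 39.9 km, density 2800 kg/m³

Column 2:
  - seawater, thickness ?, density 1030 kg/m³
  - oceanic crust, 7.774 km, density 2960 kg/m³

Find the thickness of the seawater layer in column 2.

Take the compensation level at the base of the deeper column (depth z_c below the surface of column 1) and equate Σ ρ_i t_i down to z_c; mantle fills any gap and the z_c terms cancel.
Column 1: 39.9×2800 + (z_c − 39.9)×3370
Column 2: 1.939×0 + x×1030 + 7.774×2960 + (z_c − 1.939 − 7.774 − x)×3370
The z_c×3370 term appears on both sides and cancels. Collect the known terms of each column as K = Σ(ρt)_known − 3370 × (depth of known layers): K_1 = 111720 − 3370×39.9 = −22743; K_2 = 23011.04 − 3370×(1.939 + 7.774) = −9721.77.
Balance: K_1 = K_2 − x×(3370 − 1030), so x = (K_2 − K_1)/(3370 − 1030) = 13021.2/2340 = 5.56 km.

5.56 km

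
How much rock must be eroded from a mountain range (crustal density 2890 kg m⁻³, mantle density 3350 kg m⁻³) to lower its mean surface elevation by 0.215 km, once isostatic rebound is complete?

Net drop Δ = e − u = e − e ρ_c/ρ_m = e (ρ_m − ρ_c)/ρ_m.
e = Δ ρ_m/(ρ_m − ρ_c) = 0.215 km × 3350/460 = 1.57 km.

1.57 km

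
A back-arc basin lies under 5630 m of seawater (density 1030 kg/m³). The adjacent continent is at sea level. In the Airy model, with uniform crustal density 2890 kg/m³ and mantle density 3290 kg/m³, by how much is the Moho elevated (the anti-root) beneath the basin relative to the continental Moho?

Balancing pressure at the compensation depth: replacing crust with seawater at the top is compensated by replacing crust with mantle at the base: d (ρ_c − ρ_w) = a (ρ_m − ρ_c).
a = d (ρ_c − ρ_w)/(ρ_m − ρ_c) = 5630 m × 1860/400 = 26200 m.

26200 m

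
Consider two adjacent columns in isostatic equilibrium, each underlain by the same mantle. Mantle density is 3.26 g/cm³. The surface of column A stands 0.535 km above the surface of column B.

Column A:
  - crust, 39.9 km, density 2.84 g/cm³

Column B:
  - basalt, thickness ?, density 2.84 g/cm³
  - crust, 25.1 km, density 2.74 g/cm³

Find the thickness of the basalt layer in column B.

4.67 km

Take the compensation level at the base of the deeper column (depth z_c below the surface of column A) and equate Σ ρ_i t_i down to z_c; mantle fills any gap and the z_c terms cancel.
Column A: 39.9×2.84 + (z_c − 39.9)×3.26
Column B: 0.535×0 + x×2.84 + 25.1×2.74 + (z_c − 0.535 − 25.1 − x)×3.26
The z_c×3.26 term appears on both sides and cancels. Collect the known terms of each column as K = Σ(ρt)_known − 3.26 × (depth of known layers): K_A = 113.316 − 3.26×39.9 = −16.758; K_B = 68.774 − 3.26×(0.535 + 25.1) = −14.7961.
Balance: K_A = K_B − x×(3.26 − 2.84), so x = (K_B − K_A)/(3.26 − 2.84) = 1.9619/0.42 = 4.67 km.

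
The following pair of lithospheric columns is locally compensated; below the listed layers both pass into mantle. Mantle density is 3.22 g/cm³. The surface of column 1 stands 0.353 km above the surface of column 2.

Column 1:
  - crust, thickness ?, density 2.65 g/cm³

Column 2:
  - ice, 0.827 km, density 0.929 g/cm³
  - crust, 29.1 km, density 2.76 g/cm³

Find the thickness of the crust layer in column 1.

28.8 km

Take the compensation level at the base of the deeper column (depth z_c below the surface of column 1) and equate Σ ρ_i t_i down to z_c; mantle fills any gap and the z_c terms cancel.
Column 1: x×2.65 + (z_c − 0 − x)×3.22
Column 2: 0.353×0 + 0.827×0.929 + 29.1×2.76 + (z_c − 0.353 − 29.927)×3.22
The z_c×3.22 term appears on both sides and cancels. Collect the known terms of each column as K = Σ(ρt)_known − 3.22 × (depth of known layers): K_1 = 0 − 3.22×0 = 0; K_2 = 81.084283 − 3.22×(0.353 + 29.927) = −16.417317.
Balance: K_1 − x×(3.22 − 2.65) = K_2, so x = (K_1 − K_2)/(3.22 − 2.65) = 16.4173/0.57 = 28.8 km.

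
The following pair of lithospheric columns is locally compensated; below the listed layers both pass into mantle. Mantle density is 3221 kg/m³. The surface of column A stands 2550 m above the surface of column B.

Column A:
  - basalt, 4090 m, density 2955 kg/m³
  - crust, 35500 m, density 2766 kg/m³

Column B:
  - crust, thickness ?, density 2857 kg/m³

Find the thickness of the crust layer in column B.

24800 m

Take the compensation level at the base of the deeper column (depth z_c below the surface of column A) and equate Σ ρ_i t_i down to z_c; mantle fills any gap and the z_c terms cancel.
Column A: 4090×2955 + 35500×2766 + (z_c − 39590)×3221
Column B: 2550×0 + x×2857 + (z_c − 2550 − 0 − x)×3221
The z_c×3221 term appears on both sides and cancels. Collect the known terms of each column as K = Σ(ρt)_known − 3221 × (depth of known layers): K_A = 110278950 − 3221×39590 = −17240440; K_B = 0 − 3221×(2550 + 0) = −8213550.
Balance: K_A = K_B − x×(3221 − 2857), so x = (K_B − K_A)/(3221 − 2857) = 9026890/364 = 24800 m.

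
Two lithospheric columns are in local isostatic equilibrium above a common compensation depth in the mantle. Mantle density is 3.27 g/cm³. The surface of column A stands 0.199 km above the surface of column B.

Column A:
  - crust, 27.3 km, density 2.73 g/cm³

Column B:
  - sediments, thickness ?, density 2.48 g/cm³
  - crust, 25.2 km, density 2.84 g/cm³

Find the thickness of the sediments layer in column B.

4.12 km

Take the compensation level at the base of the deeper column (depth z_c below the surface of column A) and equate Σ ρ_i t_i down to z_c; mantle fills any gap and the z_c terms cancel.
Column A: 27.3×2.73 + (z_c − 27.3)×3.27
Column B: 0.199×0 + x×2.48 + 25.2×2.84 + (z_c − 0.199 − 25.2 − x)×3.27
The z_c×3.27 term appears on both sides and cancels. Collect the known terms of each column as K = Σ(ρt)_known − 3.27 × (depth of known layers): K_A = 74.529 − 3.27×27.3 = −14.742; K_B = 71.568 − 3.27×(0.199 + 25.2) = −11.48673.
Balance: K_A = K_B − x×(3.27 − 2.48), so x = (K_B − K_A)/(3.27 − 2.48) = 3.25527/0.79 = 4.12 km.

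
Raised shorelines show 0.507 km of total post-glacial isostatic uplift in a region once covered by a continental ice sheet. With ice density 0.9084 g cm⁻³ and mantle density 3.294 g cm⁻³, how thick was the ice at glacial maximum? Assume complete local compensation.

1.84 km

u = t ρ_ice/ρ_m → t = u ρ_m/ρ_ice = 0.507 km × 3.294/0.9084 = 1.84 km.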